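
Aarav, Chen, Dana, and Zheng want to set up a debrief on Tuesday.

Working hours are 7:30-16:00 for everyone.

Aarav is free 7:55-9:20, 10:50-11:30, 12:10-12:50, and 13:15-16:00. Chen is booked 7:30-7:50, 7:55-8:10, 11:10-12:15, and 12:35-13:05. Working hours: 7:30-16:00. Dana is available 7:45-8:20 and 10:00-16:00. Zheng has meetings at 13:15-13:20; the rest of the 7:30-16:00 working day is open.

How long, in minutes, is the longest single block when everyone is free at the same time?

160 minutes

Chen free within 07:30–16:00: 07:50–07:55, 08:10–11:10, 12:15–12:35, 13:05–16:00.
Zheng free within 07:30–16:00: 07:30–13:15, 13:20–16:00.
Aarav ∩ Chen: 08:10–09:20, 10:50–11:10, 12:15–12:35, 13:15–16:00.
Aarav ∩ Chen ∩ Dana: 08:10–08:20, 10:50–11:10, 12:15–12:35, 13:15–16:00.
Aarav ∩ Chen ∩ Dana ∩ Zheng: 08:10–08:20, 10:50–11:10, 12:15–12:35, 13:20–16:00.
Common window lengths: 10, 20, 20, 160 min; longest is 160.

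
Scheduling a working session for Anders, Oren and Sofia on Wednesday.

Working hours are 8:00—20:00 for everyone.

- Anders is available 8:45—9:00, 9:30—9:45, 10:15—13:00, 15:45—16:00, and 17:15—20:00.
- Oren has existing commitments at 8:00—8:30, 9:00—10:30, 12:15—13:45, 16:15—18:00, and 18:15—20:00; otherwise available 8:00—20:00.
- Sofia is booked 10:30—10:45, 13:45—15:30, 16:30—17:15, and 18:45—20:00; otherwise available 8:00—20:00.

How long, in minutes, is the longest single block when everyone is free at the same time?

90 minutes

Oren free within 08:00–20:00: 08:30–09:00, 10:30–12:15, 13:45–16:15, 18:00–18:15.
Sofia free within 08:00–20:00: 08:00–10:30, 10:45–13:45, 15:30–16:30, 17:15–18:45.
Anders ∩ Oren: 08:45–09:00, 10:30–12:15, 15:45–16:00, 18:00–18:15.
Anders ∩ Oren ∩ Sofia: 08:45–09:00, 10:45–12:15, 15:45–16:00, 18:00–18:15.
Common window lengths: 15, 90, 15, 15 min; longest is 90.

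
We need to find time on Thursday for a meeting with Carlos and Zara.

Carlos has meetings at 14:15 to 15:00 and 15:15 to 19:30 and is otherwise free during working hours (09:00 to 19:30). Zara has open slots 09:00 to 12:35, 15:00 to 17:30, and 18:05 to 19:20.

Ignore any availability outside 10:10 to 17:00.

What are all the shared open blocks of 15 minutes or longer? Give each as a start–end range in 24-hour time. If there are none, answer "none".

10:10–12:35, 15:00–15:15

Carlos free within 09:00–19:30: 09:00–14:15, 15:00–15:15.
Carlos ∩ Zara: 09:00–12:35, 15:00–15:15.
Restricted to 10:10–17:00: 10:10–12:35, 15:00–15:15.
Windows ≥ 15 min: 10:10–12:35, 15:00–15:15.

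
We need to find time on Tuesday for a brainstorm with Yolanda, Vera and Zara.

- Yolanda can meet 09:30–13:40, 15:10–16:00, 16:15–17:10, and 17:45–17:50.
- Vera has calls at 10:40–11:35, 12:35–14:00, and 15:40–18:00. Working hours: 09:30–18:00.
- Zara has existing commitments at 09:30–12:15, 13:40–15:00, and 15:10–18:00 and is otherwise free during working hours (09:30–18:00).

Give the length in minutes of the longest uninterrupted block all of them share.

Vera free within 09:30–18:00: 09:30–10:40, 11:35–12:35, 14:00–15:40.
Zara free within 09:30–18:00: 12:15–13:40, 15:00–15:10.
Yolanda ∩ Vera: 09:30–10:40, 11:35–12:35, 15:10–15:40.
Yolanda ∩ Vera ∩ Zara: 12:15–12:35.
Single common window of 20 minutes.

20 minutes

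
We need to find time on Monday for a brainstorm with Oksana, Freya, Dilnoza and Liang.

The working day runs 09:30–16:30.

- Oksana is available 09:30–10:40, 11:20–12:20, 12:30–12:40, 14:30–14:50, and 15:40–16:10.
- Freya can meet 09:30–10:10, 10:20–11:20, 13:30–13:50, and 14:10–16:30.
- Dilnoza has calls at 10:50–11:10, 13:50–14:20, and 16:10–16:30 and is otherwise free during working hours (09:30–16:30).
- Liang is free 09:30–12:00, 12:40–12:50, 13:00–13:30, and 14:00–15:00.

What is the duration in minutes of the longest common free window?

Dilnoza free within 09:30–16:30: 09:30–10:50, 11:10–13:50, 14:20–16:10.
Oksana ∩ Freya: 09:30–10:10, 10:20–10:40, 14:30–14:50, 15:40–16:10.
Oksana ∩ Freya ∩ Dilnoza: 09:30–10:10, 10:20–10:40, 14:30–14:50, 15:40–16:10.
Oksana ∩ Freya ∩ Dilnoza ∩ Liang: 09:30–10:10, 10:20–10:40, 14:30–14:50.
Common window lengths: 40, 20, 20 min; longest is 40.

40 minutes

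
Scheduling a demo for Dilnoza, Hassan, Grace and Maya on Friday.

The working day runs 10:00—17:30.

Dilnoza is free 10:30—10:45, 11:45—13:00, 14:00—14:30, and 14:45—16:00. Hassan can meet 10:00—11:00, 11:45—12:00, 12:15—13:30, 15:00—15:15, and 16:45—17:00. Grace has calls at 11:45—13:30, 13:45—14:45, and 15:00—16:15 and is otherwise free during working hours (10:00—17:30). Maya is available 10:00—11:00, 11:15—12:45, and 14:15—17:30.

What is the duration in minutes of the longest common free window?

15 minutes

Grace free within 10:00–17:30: 10:00–11:45, 13:30–13:45, 14:45–15:00, 16:15–17:30.
Dilnoza ∩ Hassan: 10:30–10:45, 11:45–12:00, 12:15–13:00, 15:00–15:15.
Dilnoza ∩ Hassan ∩ Grace: 10:30–10:45.
Dilnoza ∩ Hassan ∩ Grace ∩ Maya: 10:30–10:45.
Single common window of 15 minutes.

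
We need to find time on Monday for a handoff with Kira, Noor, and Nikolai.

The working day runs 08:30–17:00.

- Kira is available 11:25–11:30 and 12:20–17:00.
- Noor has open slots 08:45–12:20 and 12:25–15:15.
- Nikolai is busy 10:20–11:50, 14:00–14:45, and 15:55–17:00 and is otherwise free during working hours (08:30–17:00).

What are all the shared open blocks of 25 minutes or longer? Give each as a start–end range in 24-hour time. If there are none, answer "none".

Nikolai free within 08:30–17:00: 08:30–10:20, 11:50–14:00, 14:45–15:55.
Kira ∩ Noor: 11:25–11:30, 12:25–15:15.
Kira ∩ Noor ∩ Nikolai: 12:25–14:00, 14:45–15:15.
Windows ≥ 25 min: 12:25–14:00, 14:45–15:15.

12:25–14:00, 14:45–15:15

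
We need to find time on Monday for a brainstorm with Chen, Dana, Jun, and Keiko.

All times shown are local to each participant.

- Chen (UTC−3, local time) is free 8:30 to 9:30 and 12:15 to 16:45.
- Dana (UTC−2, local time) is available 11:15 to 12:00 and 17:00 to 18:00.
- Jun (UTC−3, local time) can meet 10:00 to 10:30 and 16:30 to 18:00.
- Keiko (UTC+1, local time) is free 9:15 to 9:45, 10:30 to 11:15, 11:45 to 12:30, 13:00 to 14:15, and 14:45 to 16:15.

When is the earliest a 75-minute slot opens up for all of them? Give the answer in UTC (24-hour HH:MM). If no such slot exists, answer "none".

Chen → UTC: 11:30–12:30, 15:15–19:45.
Dana → UTC: 13:15–14:00, 19:00–20:00.
Jun → UTC: 13:00–13:30, 19:30–21:00.
Keiko → UTC: 08:15–08:45, 09:30–10:15, 10:45–11:30, 12:00–13:15, 13:45–15:15.
Chen ∩ Dana: 19:00–19:45.
Chen ∩ Dana ∩ Jun: 19:30–19:45.
Chen ∩ Dana ∩ Jun ∩ Keiko: (none).
Windows ≥ 75 min: (none).

none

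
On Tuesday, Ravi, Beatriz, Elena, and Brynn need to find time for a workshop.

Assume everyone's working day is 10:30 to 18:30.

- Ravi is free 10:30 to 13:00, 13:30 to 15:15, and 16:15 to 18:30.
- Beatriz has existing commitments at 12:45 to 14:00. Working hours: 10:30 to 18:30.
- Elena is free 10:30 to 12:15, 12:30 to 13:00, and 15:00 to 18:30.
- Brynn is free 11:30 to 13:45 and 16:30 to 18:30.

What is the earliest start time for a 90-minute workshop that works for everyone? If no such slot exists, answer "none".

16:30

Beatriz free within 10:30–18:30: 10:30–12:45, 14:00–18:30.
Ravi ∩ Beatriz: 10:30–12:45, 14:00–15:15, 16:15–18:30.
Ravi ∩ Beatriz ∩ Elena: 10:30–12:15, 12:30–12:45, 15:00–15:15, 16:15–18:30.
Ravi ∩ Beatriz ∩ Elena ∩ Brynn: 11:30–12:15, 12:30–12:45, 16:30–18:30.
Windows ≥ 90 min: 16:30–18:30.
Earliest such window starts at 16:30.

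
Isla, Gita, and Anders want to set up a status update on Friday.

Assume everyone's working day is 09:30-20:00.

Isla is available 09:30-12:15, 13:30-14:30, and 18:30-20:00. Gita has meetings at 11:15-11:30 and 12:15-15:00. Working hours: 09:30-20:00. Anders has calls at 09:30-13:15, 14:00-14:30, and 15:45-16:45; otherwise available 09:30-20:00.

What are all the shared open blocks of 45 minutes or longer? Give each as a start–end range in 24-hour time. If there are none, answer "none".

Gita free within 09:30–20:00: 09:30–11:15, 11:30–12:15, 15:00–20:00.
Anders free within 09:30–20:00: 13:15–14:00, 14:30–15:45, 16:45–20:00.
Isla ∩ Gita: 09:30–11:15, 11:30–12:15, 18:30–20:00.
Isla ∩ Gita ∩ Anders: 18:30–20:00.
Windows ≥ 45 min: 18:30–20:00.

18:30–20:00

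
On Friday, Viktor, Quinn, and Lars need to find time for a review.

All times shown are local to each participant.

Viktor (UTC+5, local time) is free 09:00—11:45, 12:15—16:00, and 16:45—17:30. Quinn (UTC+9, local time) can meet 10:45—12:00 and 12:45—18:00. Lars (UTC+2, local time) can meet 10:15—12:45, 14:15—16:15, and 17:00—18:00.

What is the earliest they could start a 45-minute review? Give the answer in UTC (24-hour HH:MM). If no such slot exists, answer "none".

Viktor → UTC: 04:00–06:45, 07:15–11:00, 11:45–12:30.
Quinn → UTC: 01:45–03:00, 03:45–09:00.
Lars → UTC: 08:15–10:45, 12:15–14:15, 15:00–16:00.
Viktor ∩ Quinn: 04:00–06:45, 07:15–09:00.
Viktor ∩ Quinn ∩ Lars: 08:15–09:00.
Windows ≥ 45 min: 08:15–09:00.
Earliest such window starts at 08:15.

08:15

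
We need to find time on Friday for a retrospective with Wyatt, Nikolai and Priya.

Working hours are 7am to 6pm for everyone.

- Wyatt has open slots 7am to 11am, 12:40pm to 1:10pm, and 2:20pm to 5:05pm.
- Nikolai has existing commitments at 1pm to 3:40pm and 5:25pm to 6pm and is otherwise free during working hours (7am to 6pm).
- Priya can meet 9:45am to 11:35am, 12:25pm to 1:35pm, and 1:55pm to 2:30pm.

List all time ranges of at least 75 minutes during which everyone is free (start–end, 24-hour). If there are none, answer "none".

Nikolai free within 07:00–18:00: 07:00–13:00, 15:40–17:25.
Wyatt ∩ Nikolai: 07:00–11:00, 12:40–13:00, 15:40–17:05.
Wyatt ∩ Nikolai ∩ Priya: 09:45–11:00, 12:40–13:00.
Windows ≥ 75 min: 09:45–11:00.

09:45–11:00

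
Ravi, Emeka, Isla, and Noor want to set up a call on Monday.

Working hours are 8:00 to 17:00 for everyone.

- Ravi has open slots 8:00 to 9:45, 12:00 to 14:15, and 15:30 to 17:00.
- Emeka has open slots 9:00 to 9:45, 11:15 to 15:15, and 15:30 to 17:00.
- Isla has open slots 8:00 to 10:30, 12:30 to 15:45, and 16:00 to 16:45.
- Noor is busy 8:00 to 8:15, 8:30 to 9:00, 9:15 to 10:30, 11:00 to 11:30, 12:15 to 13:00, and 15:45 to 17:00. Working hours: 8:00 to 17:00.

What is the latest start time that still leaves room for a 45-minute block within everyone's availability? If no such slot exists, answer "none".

13:30

Noor free within 08:00–17:00: 08:15–08:30, 09:00–09:15, 10:30–11:00, 11:30–12:15, 13:00–15:45.
Ravi ∩ Emeka: 09:00–09:45, 12:00–14:15, 15:30–17:00.
Ravi ∩ Emeka ∩ Isla: 09:00–09:45, 12:30–14:15, 15:30–15:45, 16:00–16:45.
Ravi ∩ Emeka ∩ Isla ∩ Noor: 09:00–09:15, 13:00–14:15, 15:30–15:45.
Windows ≥ 45 min: 13:00–14:15.
Latest start in the last window 13:00–14:15 is 14:15 − 45 min = 13:30.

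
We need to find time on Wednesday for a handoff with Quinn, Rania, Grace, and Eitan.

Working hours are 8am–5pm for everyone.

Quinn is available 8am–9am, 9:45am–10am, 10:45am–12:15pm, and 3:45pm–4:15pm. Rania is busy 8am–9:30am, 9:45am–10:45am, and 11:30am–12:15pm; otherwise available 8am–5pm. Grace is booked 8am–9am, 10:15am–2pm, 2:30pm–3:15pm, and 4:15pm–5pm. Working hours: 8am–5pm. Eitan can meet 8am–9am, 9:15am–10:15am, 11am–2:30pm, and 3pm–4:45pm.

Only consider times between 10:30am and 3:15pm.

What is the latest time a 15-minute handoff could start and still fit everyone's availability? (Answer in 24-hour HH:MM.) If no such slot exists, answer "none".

Rania free within 08:00–17:00: 09:30–09:45, 10:45–11:30, 12:15–17:00.
Grace free within 08:00–17:00: 09:00–10:15, 14:00–14:30, 15:15–16:15.
Quinn ∩ Rania: 10:45–11:30, 15:45–16:15.
Quinn ∩ Rania ∩ Grace: 15:45–16:15.
Quinn ∩ Rania ∩ Grace ∩ Eitan: 15:45–16:15.
Restricted to 10:30–15:15: (none).
Windows ≥ 15 min: (none).

none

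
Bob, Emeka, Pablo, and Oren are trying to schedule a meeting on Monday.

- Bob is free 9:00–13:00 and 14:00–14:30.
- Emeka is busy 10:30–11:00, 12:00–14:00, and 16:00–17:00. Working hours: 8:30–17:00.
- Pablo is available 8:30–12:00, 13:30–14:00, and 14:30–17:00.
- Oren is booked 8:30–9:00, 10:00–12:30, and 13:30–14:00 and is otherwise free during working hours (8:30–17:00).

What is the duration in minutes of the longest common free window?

Emeka free within 08:30–17:00: 08:30–10:30, 11:00–12:00, 14:00–16:00.
Oren free within 08:30–17:00: 09:00–10:00, 12:30–13:30, 14:00–17:00.
Bob ∩ Emeka: 09:00–10:30, 11:00–12:00, 14:00–14:30.
Bob ∩ Emeka ∩ Pablo: 09:00–10:30, 11:00–12:00.
Bob ∩ Emeka ∩ Pablo ∩ Oren: 09:00–10:00.
Single common window of 60 minutes.

60 minutes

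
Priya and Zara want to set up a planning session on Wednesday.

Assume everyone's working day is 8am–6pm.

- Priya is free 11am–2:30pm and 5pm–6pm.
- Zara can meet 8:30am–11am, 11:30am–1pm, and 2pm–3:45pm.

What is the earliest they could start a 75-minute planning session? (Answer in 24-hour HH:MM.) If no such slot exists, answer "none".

11:30

Priya ∩ Zara: 11:30–13:00, 14:00–14:30.
Windows ≥ 75 min: 11:30–13:00.
Earliest such window starts at 11:30.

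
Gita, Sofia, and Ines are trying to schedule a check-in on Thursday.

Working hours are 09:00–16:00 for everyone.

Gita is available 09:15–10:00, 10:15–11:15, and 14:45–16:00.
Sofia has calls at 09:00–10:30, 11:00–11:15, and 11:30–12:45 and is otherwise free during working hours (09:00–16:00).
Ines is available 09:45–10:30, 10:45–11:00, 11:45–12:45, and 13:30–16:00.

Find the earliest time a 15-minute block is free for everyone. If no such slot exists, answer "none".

10:45

Sofia free within 09:00–16:00: 10:30–11:00, 11:15–11:30, 12:45–16:00.
Gita ∩ Sofia: 10:30–11:00, 14:45–16:00.
Gita ∩ Sofia ∩ Ines: 10:45–11:00, 14:45–16:00.
Windows ≥ 15 min: 10:45–11:00, 14:45–16:00.
Earliest such window starts at 10:45.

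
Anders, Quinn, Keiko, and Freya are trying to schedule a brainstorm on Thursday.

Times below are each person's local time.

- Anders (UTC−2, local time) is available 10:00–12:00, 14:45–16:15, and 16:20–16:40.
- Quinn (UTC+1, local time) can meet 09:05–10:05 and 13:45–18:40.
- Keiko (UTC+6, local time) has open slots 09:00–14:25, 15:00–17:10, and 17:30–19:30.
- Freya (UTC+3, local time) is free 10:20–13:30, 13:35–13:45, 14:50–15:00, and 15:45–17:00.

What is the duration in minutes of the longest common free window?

45 minutes

Anders → UTC: 12:00–14:00, 16:45–18:15, 18:20–18:40.
Quinn → UTC: 08:05–09:05, 12:45–17:40.
Keiko → UTC: 03:00–08:25, 09:00–11:10, 11:30–13:30.
Freya → UTC: 07:20–10:30, 10:35–10:45, 11:50–12:00, 12:45–14:00.
Anders ∩ Quinn: 12:45–14:00, 16:45–17:40.
Anders ∩ Quinn ∩ Keiko: 12:45–13:30.
Anders ∩ Quinn ∩ Keiko ∩ Freya: 12:45–13:30.
Single common window of 45 minutes.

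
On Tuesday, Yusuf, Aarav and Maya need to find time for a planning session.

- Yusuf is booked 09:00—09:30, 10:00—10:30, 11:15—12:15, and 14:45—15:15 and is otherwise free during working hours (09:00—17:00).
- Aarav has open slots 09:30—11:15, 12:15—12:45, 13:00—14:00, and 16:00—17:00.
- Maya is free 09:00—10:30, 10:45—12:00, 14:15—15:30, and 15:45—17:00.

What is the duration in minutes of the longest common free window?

Yusuf free within 09:00–17:00: 09:30–10:00, 10:30–11:15, 12:15–14:45, 15:15–17:00.
Yusuf ∩ Aarav: 09:30–10:00, 10:30–11:15, 12:15–12:45, 13:00–14:00, 16:00–17:00.
Yusuf ∩ Aarav ∩ Maya: 09:30–10:00, 10:45–11:15, 16:00–17:00.
Common window lengths: 30, 30, 60 min; longest is 60.

60 minutes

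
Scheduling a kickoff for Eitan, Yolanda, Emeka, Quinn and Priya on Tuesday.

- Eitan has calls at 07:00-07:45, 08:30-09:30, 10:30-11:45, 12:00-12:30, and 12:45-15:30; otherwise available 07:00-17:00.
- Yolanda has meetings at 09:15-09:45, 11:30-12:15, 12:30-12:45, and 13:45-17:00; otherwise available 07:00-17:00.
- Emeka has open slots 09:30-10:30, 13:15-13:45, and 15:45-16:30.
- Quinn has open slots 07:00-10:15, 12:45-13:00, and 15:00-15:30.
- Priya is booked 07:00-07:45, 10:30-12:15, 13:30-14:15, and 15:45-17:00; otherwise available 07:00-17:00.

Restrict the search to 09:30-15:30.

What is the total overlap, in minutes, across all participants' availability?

30 minutes

Eitan free within 07:00–17:00: 07:45–08:30, 09:30–10:30, 11:45–12:00, 12:30–12:45, 15:30–17:00.
Yolanda free within 07:00–17:00: 07:00–09:15, 09:45–11:30, 12:15–12:30, 12:45–13:45.
Priya free within 07:00–17:00: 07:45–10:30, 12:15–13:30, 14:15–15:45.
Eitan ∩ Yolanda: 07:45–08:30, 09:45–10:30.
Eitan ∩ Yolanda ∩ Emeka: 09:45–10:30.
Eitan ∩ Yolanda ∩ Emeka ∩ Quinn: 09:45–10:15.
Eitan ∩ Yolanda ∩ Emeka ∩ Quinn ∩ Priya: 09:45–10:15.
Restricted to 09:30–15:30: 09:45–10:15.
Total common minutes: 30.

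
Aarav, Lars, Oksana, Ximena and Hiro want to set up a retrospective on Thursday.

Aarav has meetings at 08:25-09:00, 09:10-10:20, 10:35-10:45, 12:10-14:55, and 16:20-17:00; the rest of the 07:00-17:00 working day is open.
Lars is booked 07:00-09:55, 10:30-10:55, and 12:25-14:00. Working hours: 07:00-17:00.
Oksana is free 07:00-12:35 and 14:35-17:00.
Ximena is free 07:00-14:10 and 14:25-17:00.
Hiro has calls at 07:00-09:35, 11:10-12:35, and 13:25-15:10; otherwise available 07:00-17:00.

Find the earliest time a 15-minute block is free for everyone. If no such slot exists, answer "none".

10:55

Aarav free within 07:00–17:00: 07:00–08:25, 09:00–09:10, 10:20–10:35, 10:45–12:10, 14:55–16:20.
Lars free within 07:00–17:00: 09:55–10:30, 10:55–12:25, 14:00–17:00.
Hiro free within 07:00–17:00: 09:35–11:10, 12:35–13:25, 15:10–17:00.
Aarav ∩ Lars: 10:20–10:30, 10:55–12:10, 14:55–16:20.
Aarav ∩ Lars ∩ Oksana: 10:20–10:30, 10:55–12:10, 14:55–16:20.
Aarav ∩ Lars ∩ Oksana ∩ Ximena: 10:20–10:30, 10:55–12:10, 14:55–16:20.
Aarav ∩ Lars ∩ Oksana ∩ Ximena ∩ Hiro: 10:20–10:30, 10:55–11:10, 15:10–16:20.
Windows ≥ 15 min: 10:55–11:10, 15:10–16:20.
Earliest such window starts at 10:55.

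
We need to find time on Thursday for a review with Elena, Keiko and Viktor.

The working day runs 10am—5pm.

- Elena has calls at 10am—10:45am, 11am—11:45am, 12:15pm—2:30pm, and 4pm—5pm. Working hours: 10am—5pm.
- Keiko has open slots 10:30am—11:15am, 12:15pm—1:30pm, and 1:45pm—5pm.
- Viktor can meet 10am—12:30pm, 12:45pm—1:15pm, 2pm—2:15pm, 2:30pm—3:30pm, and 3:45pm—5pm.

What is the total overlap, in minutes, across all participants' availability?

90 minutes

Elena free within 10:00–17:00: 10:45–11:00, 11:45–12:15, 14:30–16:00.
Elena ∩ Keiko: 10:45–11:00, 14:30–16:00.
Elena ∩ Keiko ∩ Viktor: 10:45–11:00, 14:30–15:30, 15:45–16:00.
Total common minutes: 15 + 60 + 15 = 90.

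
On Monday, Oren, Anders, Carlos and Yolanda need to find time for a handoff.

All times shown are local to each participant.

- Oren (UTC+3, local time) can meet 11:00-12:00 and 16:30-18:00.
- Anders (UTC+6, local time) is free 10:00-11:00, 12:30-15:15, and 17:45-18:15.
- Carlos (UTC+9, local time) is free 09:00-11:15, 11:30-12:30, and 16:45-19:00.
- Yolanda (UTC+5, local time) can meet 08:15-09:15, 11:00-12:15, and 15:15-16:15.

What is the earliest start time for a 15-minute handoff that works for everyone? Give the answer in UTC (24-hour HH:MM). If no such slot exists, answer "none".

Oren → UTC: 08:00–09:00, 13:30–15:00.
Anders → UTC: 04:00–05:00, 06:30–09:15, 11:45–12:15.
Carlos → UTC: 00:00–02:15, 02:30–03:30, 07:45–10:00.
Yolanda → UTC: 03:15–04:15, 06:00–07:15, 10:15–11:15.
Oren ∩ Anders: 08:00–09:00.
Oren ∩ Anders ∩ Carlos: 08:00–09:00.
Oren ∩ Anders ∩ Carlos ∩ Yolanda: (none).
Windows ≥ 15 min: (none).

none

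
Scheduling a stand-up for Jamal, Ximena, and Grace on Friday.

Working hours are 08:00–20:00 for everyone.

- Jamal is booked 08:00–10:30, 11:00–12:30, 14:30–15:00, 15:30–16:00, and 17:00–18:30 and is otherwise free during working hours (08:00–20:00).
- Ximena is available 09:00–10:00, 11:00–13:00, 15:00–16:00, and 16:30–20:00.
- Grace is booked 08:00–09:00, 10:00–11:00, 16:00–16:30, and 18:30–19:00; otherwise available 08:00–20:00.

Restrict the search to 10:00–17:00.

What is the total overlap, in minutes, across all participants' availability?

Jamal free within 08:00–20:00: 10:30–11:00, 12:30–14:30, 15:00–15:30, 16:00–17:00, 18:30–20:00.
Grace free within 08:00–20:00: 09:00–10:00, 11:00–16:00, 16:30–18:30, 19:00–20:00.
Jamal ∩ Ximena: 12:30–13:00, 15:00–15:30, 16:30–17:00, 18:30–20:00.
Jamal ∩ Ximena ∩ Grace: 12:30–13:00, 15:00–15:30, 16:30–17:00, 19:00–20:00.
Restricted to 10:00–17:00: 12:30–13:00, 15:00–15:30, 16:30–17:00.
Total common minutes: 30 + 30 + 30 = 90.

90 minutes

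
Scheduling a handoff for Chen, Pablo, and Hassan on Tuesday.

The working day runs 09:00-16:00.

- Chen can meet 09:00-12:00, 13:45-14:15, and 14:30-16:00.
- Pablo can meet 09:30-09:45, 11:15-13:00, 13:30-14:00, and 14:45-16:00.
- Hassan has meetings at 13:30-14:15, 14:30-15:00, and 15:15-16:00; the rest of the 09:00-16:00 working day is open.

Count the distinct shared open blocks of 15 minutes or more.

Hassan free within 09:00–16:00: 09:00–13:30, 14:15–14:30, 15:00–15:15.
Chen ∩ Pablo: 09:30–09:45, 11:15–12:00, 13:45–14:00, 14:45–16:00.
Chen ∩ Pablo ∩ Hassan: 09:30–09:45, 11:15–12:00, 15:00–15:15.
Windows ≥ 15 min: 09:30–09:45, 11:15–12:00, 15:00–15:15.
That's 3 windows.

3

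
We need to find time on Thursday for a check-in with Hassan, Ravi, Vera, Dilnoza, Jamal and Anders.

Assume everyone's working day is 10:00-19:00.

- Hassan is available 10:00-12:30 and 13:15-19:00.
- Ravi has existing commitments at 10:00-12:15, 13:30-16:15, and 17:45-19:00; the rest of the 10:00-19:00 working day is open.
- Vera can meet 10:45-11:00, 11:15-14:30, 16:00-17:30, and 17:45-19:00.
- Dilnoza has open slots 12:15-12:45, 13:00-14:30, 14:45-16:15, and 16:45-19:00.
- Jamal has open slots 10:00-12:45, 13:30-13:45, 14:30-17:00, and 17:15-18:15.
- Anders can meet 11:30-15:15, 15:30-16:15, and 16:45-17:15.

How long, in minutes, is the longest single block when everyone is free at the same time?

Ravi free within 10:00–19:00: 12:15–13:30, 16:15–17:45.
Hassan ∩ Ravi: 12:15–12:30, 13:15–13:30, 16:15–17:45.
Hassan ∩ Ravi ∩ Vera: 12:15–12:30, 13:15–13:30, 16:15–17:30.
Hassan ∩ Ravi ∩ Vera ∩ Dilnoza: 12:15–12:30, 13:15–13:30, 16:45–17:30.
Hassan ∩ Ravi ∩ Vera ∩ Dilnoza ∩ Jamal: 12:15–12:30, 16:45–17:00, 17:15–17:30.
Hassan ∩ Ravi ∩ Vera ∩ Dilnoza ∩ Jamal ∩ Anders: 12:15–12:30, 16:45–17:00.
Common window lengths: 15, 15 min; longest is 15.

15 minutes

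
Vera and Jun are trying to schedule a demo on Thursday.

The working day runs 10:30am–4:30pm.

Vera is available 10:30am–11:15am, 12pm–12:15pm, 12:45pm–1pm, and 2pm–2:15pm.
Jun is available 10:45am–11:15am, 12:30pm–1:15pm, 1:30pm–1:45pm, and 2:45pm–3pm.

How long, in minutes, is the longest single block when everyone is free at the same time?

Vera ∩ Jun: 10:45–11:15, 12:45–13:00.
Common window lengths: 30, 15 min; longest is 30.

30 minutes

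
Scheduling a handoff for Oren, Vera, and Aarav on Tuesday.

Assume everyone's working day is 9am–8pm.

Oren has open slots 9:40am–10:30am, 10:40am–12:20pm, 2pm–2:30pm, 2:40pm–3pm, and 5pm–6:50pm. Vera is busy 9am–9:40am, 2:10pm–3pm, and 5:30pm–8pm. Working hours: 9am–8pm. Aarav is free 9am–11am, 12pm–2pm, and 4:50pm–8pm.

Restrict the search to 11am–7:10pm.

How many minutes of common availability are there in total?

Vera free within 09:00–20:00: 09:40–14:10, 15:00–17:30.
Oren ∩ Vera: 09:40–10:30, 10:40–12:20, 14:00–14:10, 17:00–17:30.
Oren ∩ Vera ∩ Aarav: 09:40–10:30, 10:40–11:00, 12:00–12:20, 17:00–17:30.
Restricted to 11:00–19:10: 12:00–12:20, 17:00–17:30.
Total common minutes: 20 + 30 = 50.

50 minutes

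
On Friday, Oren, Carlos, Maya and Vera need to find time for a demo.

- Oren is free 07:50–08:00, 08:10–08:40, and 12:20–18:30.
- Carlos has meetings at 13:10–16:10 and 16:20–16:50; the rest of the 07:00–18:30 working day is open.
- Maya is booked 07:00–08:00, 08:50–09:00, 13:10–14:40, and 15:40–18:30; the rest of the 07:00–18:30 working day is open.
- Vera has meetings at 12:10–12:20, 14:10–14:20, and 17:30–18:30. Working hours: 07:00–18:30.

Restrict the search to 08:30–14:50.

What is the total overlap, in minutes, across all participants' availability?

60 minutes

Carlos free within 07:00–18:30: 07:00–13:10, 16:10–16:20, 16:50–18:30.
Maya free within 07:00–18:30: 08:00–08:50, 09:00–13:10, 14:40–15:40.
Vera free within 07:00–18:30: 07:00–12:10, 12:20–14:10, 14:20–17:30.
Oren ∩ Carlos: 07:50–08:00, 08:10–08:40, 12:20–13:10, 16:10–16:20, 16:50–18:30.
Oren ∩ Carlos ∩ Maya: 08:10–08:40, 12:20–13:10.
Oren ∩ Carlos ∩ Maya ∩ Vera: 08:10–08:40, 12:20–13:10.
Restricted to 08:30–14:50: 08:30–08:40, 12:20–13:10.
Total common minutes: 10 + 50 = 60.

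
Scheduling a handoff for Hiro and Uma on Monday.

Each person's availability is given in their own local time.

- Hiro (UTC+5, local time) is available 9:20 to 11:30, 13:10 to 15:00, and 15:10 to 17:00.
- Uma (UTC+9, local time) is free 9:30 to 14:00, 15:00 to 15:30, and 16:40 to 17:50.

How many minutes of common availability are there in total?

110 minutes

Hiro → UTC: 04:20–06:30, 08:10–10:00, 10:10–12:00.
Uma → UTC: 00:30–05:00, 06:00–06:30, 07:40–08:50.
Hiro ∩ Uma: 04:20–05:00, 06:00–06:30, 08:10–08:50.
Total common minutes: 40 + 30 + 40 = 110.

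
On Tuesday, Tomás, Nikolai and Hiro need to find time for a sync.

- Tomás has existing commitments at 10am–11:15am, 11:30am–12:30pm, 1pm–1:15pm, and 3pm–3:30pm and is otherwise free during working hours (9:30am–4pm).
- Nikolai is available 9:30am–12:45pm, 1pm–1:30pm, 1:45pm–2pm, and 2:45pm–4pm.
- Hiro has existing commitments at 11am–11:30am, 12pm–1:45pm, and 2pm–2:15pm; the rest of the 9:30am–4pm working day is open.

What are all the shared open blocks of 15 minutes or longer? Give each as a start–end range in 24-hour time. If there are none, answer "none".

09:30–10:00, 13:45–14:00, 14:45–15:00, 15:30–16:00

Tomás free within 09:30–16:00: 09:30–10:00, 11:15–11:30, 12:30–13:00, 13:15–15:00, 15:30–16:00.
Hiro free within 09:30–16:00: 09:30–11:00, 11:30–12:00, 13:45–14:00, 14:15–16:00.
Tomás ∩ Nikolai: 09:30–10:00, 11:15–11:30, 12:30–12:45, 13:15–13:30, 13:45–14:00, 14:45–15:00, 15:30–16:00.
Tomás ∩ Nikolai ∩ Hiro: 09:30–10:00, 13:45–14:00, 14:45–15:00, 15:30–16:00.
Windows ≥ 15 min: 09:30–10:00, 13:45–14:00, 14:45–15:00, 15:30–16:00.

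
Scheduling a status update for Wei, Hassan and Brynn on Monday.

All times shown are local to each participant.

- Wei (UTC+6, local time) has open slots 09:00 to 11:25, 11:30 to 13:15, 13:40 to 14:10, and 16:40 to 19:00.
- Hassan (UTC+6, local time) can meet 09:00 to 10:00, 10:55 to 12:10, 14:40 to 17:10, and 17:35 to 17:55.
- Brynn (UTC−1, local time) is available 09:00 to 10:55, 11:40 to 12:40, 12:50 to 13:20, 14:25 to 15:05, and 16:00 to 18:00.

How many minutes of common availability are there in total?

Wei → UTC: 03:00–05:25, 05:30–07:15, 07:40–08:10, 10:40–13:00.
Hassan → UTC: 03:00–04:00, 04:55–06:10, 08:40–11:10, 11:35–11:55.
Brynn → UTC: 10:00–11:55, 12:40–13:40, 13:50–14:20, 15:25–16:05, 17:00–19:00.
Wei ∩ Hassan: 03:00–04:00, 04:55–05:25, 05:30–06:10, 10:40–11:10, 11:35–11:55.
Wei ∩ Hassan ∩ Brynn: 10:40–11:10, 11:35–11:55.
Total common minutes: 30 + 20 = 50.

50 minutes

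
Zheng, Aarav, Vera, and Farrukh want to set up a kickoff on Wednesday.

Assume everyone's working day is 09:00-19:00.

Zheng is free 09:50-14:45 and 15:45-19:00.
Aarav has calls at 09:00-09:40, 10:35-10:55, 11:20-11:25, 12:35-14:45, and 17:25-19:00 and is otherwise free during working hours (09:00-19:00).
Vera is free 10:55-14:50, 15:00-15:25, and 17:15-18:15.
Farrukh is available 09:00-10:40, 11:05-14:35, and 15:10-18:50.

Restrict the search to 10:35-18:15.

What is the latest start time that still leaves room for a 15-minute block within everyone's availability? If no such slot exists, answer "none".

12:20

Aarav free within 09:00–19:00: 09:40–10:35, 10:55–11:20, 11:25–12:35, 14:45–17:25.
Zheng ∩ Aarav: 09:50–10:35, 10:55–11:20, 11:25–12:35, 15:45–17:25.
Zheng ∩ Aarav ∩ Vera: 10:55–11:20, 11:25–12:35, 17:15–17:25.
Zheng ∩ Aarav ∩ Vera ∩ Farrukh: 11:05–11:20, 11:25–12:35, 17:15–17:25.
Restricted to 10:35–18:15: 11:05–11:20, 11:25–12:35, 17:15–17:25.
Windows ≥ 15 min: 11:05–11:20, 11:25–12:35.
Latest start in the last window 11:25–12:35 is 12:35 − 15 min = 12:20.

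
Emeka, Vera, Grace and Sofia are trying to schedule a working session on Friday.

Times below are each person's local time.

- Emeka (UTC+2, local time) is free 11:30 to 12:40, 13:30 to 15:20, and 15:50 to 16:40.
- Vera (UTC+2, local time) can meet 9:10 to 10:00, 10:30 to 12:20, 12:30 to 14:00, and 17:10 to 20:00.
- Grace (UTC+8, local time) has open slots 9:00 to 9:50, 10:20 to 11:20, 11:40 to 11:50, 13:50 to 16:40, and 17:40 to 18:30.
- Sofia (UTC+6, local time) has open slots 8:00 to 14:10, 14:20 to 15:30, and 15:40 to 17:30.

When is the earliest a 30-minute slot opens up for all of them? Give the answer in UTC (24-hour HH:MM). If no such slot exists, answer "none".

09:40

Emeka → UTC: 09:30–10:40, 11:30–13:20, 13:50–14:40.
Vera → UTC: 07:10–08:00, 08:30–10:20, 10:30–12:00, 15:10–18:00.
Grace → UTC: 01:00–01:50, 02:20–03:20, 03:40–03:50, 05:50–08:40, 09:40–10:30.
Sofia → UTC: 02:00–08:10, 08:20–09:30, 09:40–11:30.
Emeka ∩ Vera: 09:30–10:20, 10:30–10:40, 11:30–12:00.
Emeka ∩ Vera ∩ Grace: 09:40–10:20.
Emeka ∩ Vera ∩ Grace ∩ Sofia: 09:40–10:20.
Windows ≥ 30 min: 09:40–10:20.
Earliest such window starts at 09:40.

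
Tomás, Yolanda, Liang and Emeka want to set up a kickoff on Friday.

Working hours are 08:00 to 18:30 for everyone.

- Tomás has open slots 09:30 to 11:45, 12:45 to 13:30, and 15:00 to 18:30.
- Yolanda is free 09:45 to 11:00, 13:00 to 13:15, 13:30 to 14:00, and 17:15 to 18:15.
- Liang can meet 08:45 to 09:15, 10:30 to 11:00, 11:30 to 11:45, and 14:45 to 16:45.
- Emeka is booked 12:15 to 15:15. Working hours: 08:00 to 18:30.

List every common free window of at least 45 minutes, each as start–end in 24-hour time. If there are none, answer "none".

Emeka free within 08:00–18:30: 08:00–12:15, 15:15–18:30.
Tomás ∩ Yolanda: 09:45–11:00, 13:00–13:15, 17:15–18:15.
Tomás ∩ Yolanda ∩ Liang: 10:30–11:00.
Tomás ∩ Yolanda ∩ Liang ∩ Emeka: 10:30–11:00.
Windows ≥ 45 min: (none).

none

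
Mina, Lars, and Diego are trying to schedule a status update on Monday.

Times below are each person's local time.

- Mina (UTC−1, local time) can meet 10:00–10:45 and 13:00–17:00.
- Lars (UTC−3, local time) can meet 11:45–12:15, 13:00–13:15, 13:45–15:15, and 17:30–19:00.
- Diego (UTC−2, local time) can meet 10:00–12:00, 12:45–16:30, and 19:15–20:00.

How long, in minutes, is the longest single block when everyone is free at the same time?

75 minutes

Mina → UTC: 11:00–11:45, 14:00–18:00.
Lars → UTC: 14:45–15:15, 16:00–16:15, 16:45–18:15, 20:30–22:00.
Diego → UTC: 12:00–14:00, 14:45–18:30, 21:15–22:00.
Mina ∩ Lars: 14:45–15:15, 16:00–16:15, 16:45–18:00.
Mina ∩ Lars ∩ Diego: 14:45–15:15, 16:00–16:15, 16:45–18:00.
Common window lengths: 30, 15, 75 min; longest is 75.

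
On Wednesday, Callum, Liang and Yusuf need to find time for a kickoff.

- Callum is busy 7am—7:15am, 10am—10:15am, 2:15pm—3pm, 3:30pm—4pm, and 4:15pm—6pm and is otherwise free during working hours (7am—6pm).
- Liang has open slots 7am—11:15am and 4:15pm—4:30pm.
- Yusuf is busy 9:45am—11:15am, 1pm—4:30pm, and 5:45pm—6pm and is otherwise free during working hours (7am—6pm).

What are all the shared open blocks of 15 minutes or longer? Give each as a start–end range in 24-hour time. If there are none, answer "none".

07:15–09:45

Callum free within 07:00–18:00: 07:15–10:00, 10:15–14:15, 15:00–15:30, 16:00–16:15.
Yusuf free within 07:00–18:00: 07:00–09:45, 11:15–13:00, 16:30–17:45.
Callum ∩ Liang: 07:15–10:00, 10:15–11:15.
Callum ∩ Liang ∩ Yusuf: 07:15–09:45.
Windows ≥ 15 min: 07:15–09:45.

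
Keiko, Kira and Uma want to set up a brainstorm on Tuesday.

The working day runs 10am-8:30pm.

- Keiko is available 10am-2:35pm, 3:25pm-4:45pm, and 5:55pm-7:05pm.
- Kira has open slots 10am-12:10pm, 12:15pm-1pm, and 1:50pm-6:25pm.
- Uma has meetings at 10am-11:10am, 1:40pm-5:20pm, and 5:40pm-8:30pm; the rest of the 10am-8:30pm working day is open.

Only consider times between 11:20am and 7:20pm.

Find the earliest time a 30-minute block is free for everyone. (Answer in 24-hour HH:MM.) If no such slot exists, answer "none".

Uma free within 10:00–20:30: 11:10–13:40, 17:20–17:40.
Keiko ∩ Kira: 10:00–12:10, 12:15–13:00, 13:50–14:35, 15:25–16:45, 17:55–18:25.
Keiko ∩ Kira ∩ Uma: 11:10–12:10, 12:15–13:00.
Restricted to 11:20–19:20: 11:20–12:10, 12:15–13:00.
Windows ≥ 30 min: 11:20–12:10, 12:15–13:00.
Earliest such window starts at 11:20.

11:20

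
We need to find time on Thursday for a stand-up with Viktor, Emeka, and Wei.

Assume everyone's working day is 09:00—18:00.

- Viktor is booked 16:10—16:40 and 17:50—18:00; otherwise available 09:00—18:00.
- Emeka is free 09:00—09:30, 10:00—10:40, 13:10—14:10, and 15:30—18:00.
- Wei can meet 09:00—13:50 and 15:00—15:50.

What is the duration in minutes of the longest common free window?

40 minutes

Viktor free within 09:00–18:00: 09:00–16:10, 16:40–17:50.
Viktor ∩ Emeka: 09:00–09:30, 10:00–10:40, 13:10–14:10, 15:30–16:10, 16:40–17:50.
Viktor ∩ Emeka ∩ Wei: 09:00–09:30, 10:00–10:40, 13:10–13:50, 15:30–15:50.
Common window lengths: 30, 40, 40, 20 min; longest is 40.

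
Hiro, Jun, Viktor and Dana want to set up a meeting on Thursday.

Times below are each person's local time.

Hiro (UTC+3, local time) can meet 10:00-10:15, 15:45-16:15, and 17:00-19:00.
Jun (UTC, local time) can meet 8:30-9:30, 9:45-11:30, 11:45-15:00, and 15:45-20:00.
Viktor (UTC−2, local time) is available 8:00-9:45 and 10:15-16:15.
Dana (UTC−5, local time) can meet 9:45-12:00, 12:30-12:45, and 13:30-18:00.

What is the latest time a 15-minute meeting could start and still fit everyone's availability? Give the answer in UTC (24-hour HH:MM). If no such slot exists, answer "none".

15:45

Hiro → UTC: 07:00–07:15, 12:45–13:15, 14:00–16:00.
Jun → UTC: 08:30–09:30, 09:45–11:30, 11:45–15:00, 15:45–20:00.
Viktor → UTC: 10:00–11:45, 12:15–18:15.
Dana → UTC: 14:45–17:00, 17:30–17:45, 18:30–23:00.
Hiro ∩ Jun: 12:45–13:15, 14:00–15:00, 15:45–16:00.
Hiro ∩ Jun ∩ Viktor: 12:45–13:15, 14:00–15:00, 15:45–16:00.
Hiro ∩ Jun ∩ Viktor ∩ Dana: 14:45–15:00, 15:45–16:00.
Windows ≥ 15 min: 14:45–15:00, 15:45–16:00.
Latest start in the last window 15:45–16:00 is 16:00 − 15 min = 15:45.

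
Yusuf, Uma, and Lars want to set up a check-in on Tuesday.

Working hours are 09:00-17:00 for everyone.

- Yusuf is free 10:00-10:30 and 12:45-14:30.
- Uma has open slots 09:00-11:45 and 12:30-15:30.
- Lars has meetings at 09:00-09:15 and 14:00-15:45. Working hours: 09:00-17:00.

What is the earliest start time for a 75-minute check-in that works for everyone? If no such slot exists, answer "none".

Lars free within 09:00–17:00: 09:15–14:00, 15:45–17:00.
Yusuf ∩ Uma: 10:00–10:30, 12:45–14:30.
Yusuf ∩ Uma ∩ Lars: 10:00–10:30, 12:45–14:00.
Windows ≥ 75 min: 12:45–14:00.
Earliest such window starts at 12:45.

12:45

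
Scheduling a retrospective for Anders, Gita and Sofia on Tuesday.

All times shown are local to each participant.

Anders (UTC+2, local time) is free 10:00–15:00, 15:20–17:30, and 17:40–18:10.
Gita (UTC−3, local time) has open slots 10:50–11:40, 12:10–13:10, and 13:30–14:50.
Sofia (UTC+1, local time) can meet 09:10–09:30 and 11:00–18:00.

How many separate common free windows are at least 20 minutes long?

3

Anders → UTC: 08:00–13:00, 13:20–15:30, 15:40–16:10.
Gita → UTC: 13:50–14:40, 15:10–16:10, 16:30–17:50.
Sofia → UTC: 08:10–08:30, 10:00–17:00.
Anders ∩ Gita: 13:50–14:40, 15:10–15:30, 15:40–16:10.
Anders ∩ Gita ∩ Sofia: 13:50–14:40, 15:10–15:30, 15:40–16:10.
Windows ≥ 20 min: 13:50–14:40, 15:10–15:30, 15:40–16:10.
That's 3 windows.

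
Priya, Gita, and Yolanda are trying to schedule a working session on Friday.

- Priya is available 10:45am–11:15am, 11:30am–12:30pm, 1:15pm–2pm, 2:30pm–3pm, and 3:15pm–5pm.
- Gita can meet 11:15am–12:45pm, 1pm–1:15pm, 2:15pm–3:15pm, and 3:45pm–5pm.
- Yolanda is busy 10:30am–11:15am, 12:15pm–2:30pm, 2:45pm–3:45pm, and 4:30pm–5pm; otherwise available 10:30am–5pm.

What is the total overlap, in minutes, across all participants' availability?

105 minutes

Yolanda free within 10:30–17:00: 11:15–12:15, 14:30–14:45, 15:45–16:30.
Priya ∩ Gita: 11:30–12:30, 14:30–15:00, 15:45–17:00.
Priya ∩ Gita ∩ Yolanda: 11:30–12:15, 14:30–14:45, 15:45–16:30.
Total common minutes: 45 + 15 + 45 = 105.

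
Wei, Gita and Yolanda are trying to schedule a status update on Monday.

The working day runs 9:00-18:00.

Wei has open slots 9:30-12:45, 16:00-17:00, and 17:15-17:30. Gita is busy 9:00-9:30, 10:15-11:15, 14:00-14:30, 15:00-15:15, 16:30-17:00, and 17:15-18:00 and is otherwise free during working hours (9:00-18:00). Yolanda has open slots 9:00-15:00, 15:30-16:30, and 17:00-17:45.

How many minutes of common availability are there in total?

165 minutes

Gita free within 09:00–18:00: 09:30–10:15, 11:15–14:00, 14:30–15:00, 15:15–16:30, 17:00–17:15.
Wei ∩ Gita: 09:30–10:15, 11:15–12:45, 16:00–16:30.
Wei ∩ Gita ∩ Yolanda: 09:30–10:15, 11:15–12:45, 16:00–16:30.
Total common minutes: 45 + 90 + 30 = 165.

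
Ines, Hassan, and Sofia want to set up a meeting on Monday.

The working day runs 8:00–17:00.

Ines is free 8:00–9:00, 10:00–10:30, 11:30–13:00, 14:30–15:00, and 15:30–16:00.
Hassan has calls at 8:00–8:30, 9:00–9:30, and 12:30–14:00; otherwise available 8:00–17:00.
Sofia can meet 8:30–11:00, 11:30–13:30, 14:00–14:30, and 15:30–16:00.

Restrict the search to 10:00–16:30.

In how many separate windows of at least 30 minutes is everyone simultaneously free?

Hassan free within 08:00–17:00: 08:30–09:00, 09:30–12:30, 14:00–17:00.
Ines ∩ Hassan: 08:30–09:00, 10:00–10:30, 11:30–12:30, 14:30–15:00, 15:30–16:00.
Ines ∩ Hassan ∩ Sofia: 08:30–09:00, 10:00–10:30, 11:30–12:30, 15:30–16:00.
Restricted to 10:00–16:30: 10:00–10:30, 11:30–12:30, 15:30–16:00.
Windows ≥ 30 min: 10:00–10:30, 11:30–12:30, 15:30–16:00.
That's 3 windows.

3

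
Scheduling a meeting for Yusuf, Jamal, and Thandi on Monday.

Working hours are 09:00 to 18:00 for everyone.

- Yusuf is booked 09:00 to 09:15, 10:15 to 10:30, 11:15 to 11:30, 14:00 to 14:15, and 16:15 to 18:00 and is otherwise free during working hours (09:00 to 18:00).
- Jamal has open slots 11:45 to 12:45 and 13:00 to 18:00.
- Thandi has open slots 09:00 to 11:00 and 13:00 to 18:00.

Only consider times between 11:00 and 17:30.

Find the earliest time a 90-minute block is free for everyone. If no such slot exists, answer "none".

Yusuf free within 09:00–18:00: 09:15–10:15, 10:30–11:15, 11:30–14:00, 14:15–16:15.
Yusuf ∩ Jamal: 11:45–12:45, 13:00–14:00, 14:15–16:15.
Yusuf ∩ Jamal ∩ Thandi: 13:00–14:00, 14:15–16:15.
Restricted to 11:00–17:30: 13:00–14:00, 14:15–16:15.
Windows ≥ 90 min: 14:15–16:15.
Earliest such window starts at 14:15.

14:15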